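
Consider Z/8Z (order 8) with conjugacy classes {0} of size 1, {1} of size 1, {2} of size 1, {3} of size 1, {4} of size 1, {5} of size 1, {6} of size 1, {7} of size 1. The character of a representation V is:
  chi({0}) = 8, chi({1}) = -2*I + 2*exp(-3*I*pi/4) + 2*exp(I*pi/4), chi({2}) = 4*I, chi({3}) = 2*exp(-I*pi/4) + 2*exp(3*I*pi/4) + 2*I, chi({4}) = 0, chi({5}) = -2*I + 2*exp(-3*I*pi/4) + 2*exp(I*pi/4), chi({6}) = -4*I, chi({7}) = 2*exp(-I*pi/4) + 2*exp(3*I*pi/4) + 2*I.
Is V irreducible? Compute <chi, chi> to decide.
Not irreducible (reducible): <chi, chi> = 14 > 1.

Solution. <chi, chi> = (1/|G|) sum_C |C| * |chi(C)|^2 = (1/8)[1*|8|^2 + 1*|-2*I + 2*exp(-3*I*pi/4) + 2*exp(I*pi/4)|^2 + 1*|4*I|^2 + 1*|2*exp(-I*pi/4) + 2*exp(3*I*pi/4) + 2*I|^2 + 1*|0|^2 + 1*|-2*I + 2*exp(-3*I*pi/4) + 2*exp(I*pi/4)|^2 + 1*|-4*I|^2 + 1*|2*exp(-I*pi/4) + 2*exp(3*I*pi/4) + 2*I|^2]
  = (1/8)[(64) + (4) + (16) + (4) + (0) + (4) + (16) + (4)] = 112/8 = 14.
(Exp terms are combined using exp(i*s)*conj(exp(i*t)) = exp(i*(s-t)), and sums of them are collapsed using the identity that for every m > 1 the m distinct m-th roots of unity sum to 0, e.g. 1 + exp(2*I*pi/3) + exp(-2*I*pi/3) = 0.)
A character is irreducible iff <chi, chi> = 1, so this representation is reducible.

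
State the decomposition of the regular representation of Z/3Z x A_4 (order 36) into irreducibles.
Each irreducible V_i of dimension d_i appears with multiplicity d_i, i.e. rho_reg = (direct sum over all irreducibles V_i) d_i V_i. The irreducible dimensions for Z/3Z x A_4 are 1, 1, 1, 1, 1, 1, 1, 1, 1, 3, 3, 3: 9 irreducibles of dimension 1, each with multiplicity 1; 3 irreducibles of dimension 3, each with multiplicity 3. Total dimension 9*1*1 + 3*3*3 = 36 = |G|.

Details: General theorem: in the regular representation of a finite group G, each irreducible appears with multiplicity equal to its dimension. Check: dim(rho_reg) = sum d_i^2 = 1 + 1 + 1 + 1 + 1 + 1 + 1 + 1 + 1 + 9 + 9 + 9 = 36 = |G|.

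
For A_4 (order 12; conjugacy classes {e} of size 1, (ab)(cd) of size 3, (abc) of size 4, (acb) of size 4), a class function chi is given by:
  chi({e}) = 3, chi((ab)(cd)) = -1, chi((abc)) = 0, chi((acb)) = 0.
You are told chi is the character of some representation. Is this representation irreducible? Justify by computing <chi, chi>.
Irreducible: <chi, chi> = 1.

Argument: <chi, chi> = (1/|G|) sum_C |C| * |chi(C)|^2 = (1/12)[1*|3|^2 + 3*|-1|^2 + 4*|0|^2 + 4*|0|^2]
  = (1/12)[(9) + (3) + (0) + (0)] = 12/12 = 1.
(Exp terms are combined using exp(i*s)*conj(exp(i*t)) = exp(i*(s-t)), and sums of them are collapsed using the identity that for every m > 1 the m distinct m-th roots of unity sum to 0, e.g. 1 + exp(2*I*pi/3) + exp(-2*I*pi/3) = 0.)
A character is irreducible iff <chi, chi> = 1, so this representation is irreducible.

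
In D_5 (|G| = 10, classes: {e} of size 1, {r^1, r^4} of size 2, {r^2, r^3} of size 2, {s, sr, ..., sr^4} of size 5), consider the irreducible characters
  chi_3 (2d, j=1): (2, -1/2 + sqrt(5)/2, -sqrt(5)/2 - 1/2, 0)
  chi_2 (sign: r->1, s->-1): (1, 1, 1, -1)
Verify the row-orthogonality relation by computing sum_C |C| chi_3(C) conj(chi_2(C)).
Sum = 0; so <chi_3, chi_2> = 0 (distinct irreducibles are orthogonal).

Derivation: Compute term by term over conjugacy classes (|C| * chi_3(C) * conj(chi_2(C))):
  1*(2)*conj(1) + 2*(-1/2 + sqrt(5)/2)*conj(1) + 2*(-sqrt(5)/2 - 1/2)*conj(1) + 5*(0)*conj(-1)
  = (2) + (-1 + sqrt(5)) + (-sqrt(5) - 1) + (0)
  = 0.
Dividing by |G| = 10 gives 0/10 = 0, matching the row-orthogonality relation <chi_3, chi_2> = [chi_3 = chi_2].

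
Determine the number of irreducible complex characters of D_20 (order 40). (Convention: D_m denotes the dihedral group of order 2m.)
13

Explanation: The number of irreducible complex representations of a finite group equals its number of conjugacy classes. D_20 has 13 conjugacy classes (n/2 + 3 for n even), so D_20 (order 40) has exactly 13 irreducible complex representations.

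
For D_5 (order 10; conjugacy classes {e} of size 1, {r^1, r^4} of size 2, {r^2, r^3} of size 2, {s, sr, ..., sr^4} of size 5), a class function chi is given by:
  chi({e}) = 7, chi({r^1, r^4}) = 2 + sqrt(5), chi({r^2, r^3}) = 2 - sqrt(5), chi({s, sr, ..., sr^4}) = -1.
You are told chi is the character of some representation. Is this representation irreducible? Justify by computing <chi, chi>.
Not irreducible (reducible): <chi, chi> = 9 > 1.

Reasoning: <chi, chi> = (1/|G|) sum_C |C| * |chi(C)|^2 = (1/10)[1*|7|^2 + 2*|2 + sqrt(5)|^2 + 2*|2 - sqrt(5)|^2 + 5*|-1|^2]
  = (1/10)[(49) + (8*sqrt(5) + 18) + (18 - 8*sqrt(5)) + (5)] = 90/10 = 9.
A character is irreducible iff <chi, chi> = 1, so this representation is reducible.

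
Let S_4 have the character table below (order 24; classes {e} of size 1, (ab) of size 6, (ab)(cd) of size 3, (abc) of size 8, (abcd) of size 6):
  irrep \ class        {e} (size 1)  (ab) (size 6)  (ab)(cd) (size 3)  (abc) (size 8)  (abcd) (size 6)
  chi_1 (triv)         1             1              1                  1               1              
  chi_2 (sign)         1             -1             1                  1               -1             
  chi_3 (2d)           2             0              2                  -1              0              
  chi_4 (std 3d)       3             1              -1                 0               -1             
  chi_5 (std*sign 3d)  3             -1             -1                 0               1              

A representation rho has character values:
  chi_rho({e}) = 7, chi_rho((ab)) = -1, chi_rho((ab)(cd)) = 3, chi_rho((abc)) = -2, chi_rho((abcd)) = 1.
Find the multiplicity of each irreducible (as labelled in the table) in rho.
Multiplicities: chi_1: 0, chi_2: 0, chi_3: 2, chi_4: 0, chi_5: 1.

Details: Use <chi_rho, chi> = (1/|G|) sum_C |C| * chi_rho(C) * conj(chi(C)) with |G| = 24 for each irreducible chi in the table:
  <chi_rho, chi_1> = (1/24)[1*(7)*conj(1) + 6*(-1)*conj(1) + 3*(3)*conj(1) + 8*(-2)*conj(1) + 6*(1)*conj(1)]
      = (1/24)[(7) + (-6) + (9) + (-16) + (6)] = 0/24 = 0
  <chi_rho, chi_2> = (1/24)[1*(7)*conj(1) + 6*(-1)*conj(-1) + 3*(3)*conj(1) + 8*(-2)*conj(1) + 6*(1)*conj(-1)]
      = (1/24)[(7) + (6) + (9) + (-16) + (-6)] = 0/24 = 0
  <chi_rho, chi_3> = (1/24)[1*(7)*conj(2) + 6*(-1)*conj(0) + 3*(3)*conj(2) + 8*(-2)*conj(-1) + 6*(1)*conj(0)]
      = (1/24)[(14) + (0) + (18) + (16) + (0)] = 48/24 = 2
  <chi_rho, chi_4> = (1/24)[1*(7)*conj(3) + 6*(-1)*conj(1) + 3*(3)*conj(-1) + 8*(-2)*conj(0) + 6*(1)*conj(-1)]
      = (1/24)[(21) + (-6) + (-9) + (0) + (-6)] = 0/24 = 0
  <chi_rho, chi_5> = (1/24)[1*(7)*conj(3) + 6*(-1)*conj(-1) + 3*(3)*conj(-1) + 8*(-2)*conj(0) + 6*(1)*conj(1)]
      = (1/24)[(21) + (6) + (-9) + (0) + (6)] = 24/24 = 1
Dimension check: dim(rho) = sum (mult * dim) = 0*1 + 0*1 + 2*2 + 0*3 + 1*3 = 7 = chi_rho(e) = 7.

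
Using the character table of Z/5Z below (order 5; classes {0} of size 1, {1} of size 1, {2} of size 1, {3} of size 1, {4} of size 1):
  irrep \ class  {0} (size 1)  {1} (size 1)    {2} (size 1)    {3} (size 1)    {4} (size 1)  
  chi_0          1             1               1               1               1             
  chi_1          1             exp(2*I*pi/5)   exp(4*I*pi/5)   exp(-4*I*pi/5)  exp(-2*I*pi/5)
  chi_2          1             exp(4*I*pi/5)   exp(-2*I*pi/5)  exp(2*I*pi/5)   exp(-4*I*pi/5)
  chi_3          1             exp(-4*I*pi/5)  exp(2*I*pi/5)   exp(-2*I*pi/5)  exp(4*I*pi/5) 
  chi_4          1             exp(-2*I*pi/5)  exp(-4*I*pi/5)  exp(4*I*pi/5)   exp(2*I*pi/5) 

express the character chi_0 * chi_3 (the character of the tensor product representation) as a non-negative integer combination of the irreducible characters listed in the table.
chi_0 tensor chi_3 = chi_3 (all other irreducibles have multiplicity 0).

Argument: The character of a tensor product is the pointwise product (chi_0 * chi_3)(C) = chi_0(C) * chi_3(C):
  {0}: (1)*(1), {1}: (1)*(exp(-4*I*pi/5)), {2}: (1)*(exp(2*I*pi/5)), {3}: (1)*(exp(-2*I*pi/5)), {4}: (1)*(exp(4*I*pi/5))
so (chi_0 * chi_3) takes values
  {0} -> 1, {1} -> exp(-4*I*pi/5), {2} -> exp(2*I*pi/5), {3} -> exp(-2*I*pi/5), {4} -> exp(4*I*pi/5).
Now take the inner product of this character with each irreducible chi from the table, <chi_0*chi_3, chi> = (1/5) sum_C |C| (chi_0*chi_3)(C) conj(chi(C)):
  <chi_0*chi_3, chi_0> = (1/5)[1*(1)*conj(1) + 1*(exp(-4*I*pi/5))*conj(1) + 1*(exp(2*I*pi/5))*conj(1) + 1*(exp(-2*I*pi/5))*conj(1) + 1*(exp(4*I*pi/5))*conj(1)]
      = (1/5)[(1) + (exp(-4*I*pi/5)) + (exp(2*I*pi/5)) + (exp(-2*I*pi/5)) + (exp(4*I*pi/5))] = 0/5 = 0
  <chi_0*chi_3, chi_1> = (1/5)[1*(1)*conj(1) + 1*(exp(-4*I*pi/5))*conj(exp(2*I*pi/5)) + 1*(exp(2*I*pi/5))*conj(exp(4*I*pi/5)) + 1*(exp(-2*I*pi/5))*conj(exp(-4*I*pi/5)) + 1*(exp(4*I*pi/5))*conj(exp(-2*I*pi/5))]
      = (1/5)[(1) + (exp(4*I*pi/5)) + (exp(-2*I*pi/5)) + (exp(2*I*pi/5)) + (exp(-4*I*pi/5))] = 0/5 = 0
  <chi_0*chi_3, chi_2> = (1/5)[1*(1)*conj(1) + 1*(exp(-4*I*pi/5))*conj(exp(4*I*pi/5)) + 1*(exp(2*I*pi/5))*conj(exp(-2*I*pi/5)) + 1*(exp(-2*I*pi/5))*conj(exp(2*I*pi/5)) + 1*(exp(4*I*pi/5))*conj(exp(-4*I*pi/5))]
      = (1/5)[(1) + (exp(2*I*pi/5)) + (exp(4*I*pi/5)) + (exp(-4*I*pi/5)) + (exp(-2*I*pi/5))] = 0/5 = 0
  <chi_0*chi_3, chi_3> = (1/5)[1*(1)*conj(1) + 1*(exp(-4*I*pi/5))*conj(exp(-4*I*pi/5)) + 1*(exp(2*I*pi/5))*conj(exp(2*I*pi/5)) + 1*(exp(-2*I*pi/5))*conj(exp(-2*I*pi/5)) + 1*(exp(4*I*pi/5))*conj(exp(4*I*pi/5))]
      = (1/5)[(1) + (1) + (1) + (1) + (1)] = 5/5 = 1
  <chi_0*chi_3, chi_4> = (1/5)[1*(1)*conj(1) + 1*(exp(-4*I*pi/5))*conj(exp(-2*I*pi/5)) + 1*(exp(2*I*pi/5))*conj(exp(-4*I*pi/5)) + 1*(exp(-2*I*pi/5))*conj(exp(4*I*pi/5)) + 1*(exp(4*I*pi/5))*conj(exp(2*I*pi/5))]
      = (1/5)[(1) + (exp(-2*I*pi/5)) + (exp(-4*I*pi/5)) + (exp(4*I*pi/5)) + (exp(2*I*pi/5))] = 0/5 = 0
(Exp terms are combined using exp(i*s)*conj(exp(i*t)) = exp(i*(s-t)), and sums of them are collapsed using the identity that for every m > 1 the m distinct m-th roots of unity sum to 0, e.g. 1 + exp(2*I*pi/3) + exp(-2*I*pi/3) = 0.)
Hence the multiplicities are chi_3: 1. Dimension check: dim(chi_0)*dim(chi_3) = 1*1 = 1 and sum (mult * dim) = 1*1 = 1.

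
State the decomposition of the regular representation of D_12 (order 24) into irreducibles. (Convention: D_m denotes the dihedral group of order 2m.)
Each irreducible V_i of dimension d_i appears with multiplicity d_i, i.e. rho_reg = (direct sum over all irreducibles V_i) d_i V_i. The irreducible dimensions for D_12 are 1, 1, 1, 1, 2, 2, 2, 2, 2: 4 irreducibles of dimension 1, each with multiplicity 1; 5 irreducibles of dimension 2, each with multiplicity 2. Total dimension 4*1*1 + 5*2*2 = 24 = |G|.

Proof sketch: General theorem: in the regular representation of a finite group G, each irreducible appears with multiplicity equal to its dimension. Check: dim(rho_reg) = sum d_i^2 = 1 + 1 + 1 + 1 + 4 + 4 + 4 + 4 + 4 = 24 = |G|.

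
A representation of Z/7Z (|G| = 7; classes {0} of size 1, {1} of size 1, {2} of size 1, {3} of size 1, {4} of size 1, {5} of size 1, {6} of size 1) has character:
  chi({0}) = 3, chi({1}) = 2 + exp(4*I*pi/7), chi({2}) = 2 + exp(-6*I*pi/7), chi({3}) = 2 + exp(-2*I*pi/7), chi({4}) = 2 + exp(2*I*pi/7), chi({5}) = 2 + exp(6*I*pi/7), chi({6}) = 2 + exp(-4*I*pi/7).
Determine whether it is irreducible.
Not irreducible (reducible): <chi, chi> = 5 > 1.

Justification: <chi, chi> = (1/|G|) sum_C |C| * |chi(C)|^2 = (1/7)[1*|3|^2 + 1*|2 + exp(4*I*pi/7)|^2 + 1*|2 + exp(-6*I*pi/7)|^2 + 1*|2 + exp(-2*I*pi/7)|^2 + 1*|2 + exp(2*I*pi/7)|^2 + 1*|2 + exp(6*I*pi/7)|^2 + 1*|2 + exp(-4*I*pi/7)|^2]
  = (1/7)[(9) + (5 + 2*exp(-4*I*pi/7) + 2*exp(4*I*pi/7)) + (5 + 2*exp(-6*I*pi/7) + 2*exp(6*I*pi/7)) + (5 + 2*exp(-2*I*pi/7) + 2*exp(2*I*pi/7)) + (5 + 2*exp(-2*I*pi/7) + 2*exp(2*I*pi/7)) + (5 + 2*exp(-6*I*pi/7) + 2*exp(6*I*pi/7)) + (5 + 2*exp(-4*I*pi/7) + 2*exp(4*I*pi/7))] = 35/7 = 5.
(Exp terms are combined using exp(i*s)*conj(exp(i*t)) = exp(i*(s-t)), and sums of them are collapsed using the identity that for every m > 1 the m distinct m-th roots of unity sum to 0, e.g. 1 + exp(2*I*pi/3) + exp(-2*I*pi/3) = 0.)
A character is irreducible iff <chi, chi> = 1, so this representation is reducible.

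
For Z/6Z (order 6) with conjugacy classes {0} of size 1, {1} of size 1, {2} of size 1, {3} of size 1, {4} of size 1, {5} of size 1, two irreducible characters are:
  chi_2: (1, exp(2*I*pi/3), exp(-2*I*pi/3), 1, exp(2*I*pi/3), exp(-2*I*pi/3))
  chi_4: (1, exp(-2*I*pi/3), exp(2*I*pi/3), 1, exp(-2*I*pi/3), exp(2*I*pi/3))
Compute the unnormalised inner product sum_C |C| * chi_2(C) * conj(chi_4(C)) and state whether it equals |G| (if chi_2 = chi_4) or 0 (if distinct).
Sum = 0; so <chi_2, chi_4> = 0 (distinct irreducibles are orthogonal).

Derivation: Compute term by term over conjugacy classes (|C| * chi_2(C) * conj(chi_4(C))):
  1*(1)*conj(1) + 1*(exp(2*I*pi/3))*conj(exp(-2*I*pi/3)) + 1*(exp(-2*I*pi/3))*conj(exp(2*I*pi/3)) + 1*(1)*conj(1) + 1*(exp(2*I*pi/3))*conj(exp(-2*I*pi/3)) + 1*(exp(-2*I*pi/3))*conj(exp(2*I*pi/3))
  = (1) + (exp(-2*I*pi/3)) + (exp(2*I*pi/3)) + (1) + (exp(-2*I*pi/3)) + (exp(2*I*pi/3))
  = 0.
(Exp terms are combined using exp(i*s)*conj(exp(i*t)) = exp(i*(s-t)), and sums of them are collapsed using the identity that for every m > 1 the m distinct m-th roots of unity sum to 0, e.g. 1 + exp(2*I*pi/3) + exp(-2*I*pi/3) = 0.)
Dividing by |G| = 6 gives 0/6 = 0, matching the row-orthogonality relation <chi_2, chi_4> = [chi_2 = chi_4].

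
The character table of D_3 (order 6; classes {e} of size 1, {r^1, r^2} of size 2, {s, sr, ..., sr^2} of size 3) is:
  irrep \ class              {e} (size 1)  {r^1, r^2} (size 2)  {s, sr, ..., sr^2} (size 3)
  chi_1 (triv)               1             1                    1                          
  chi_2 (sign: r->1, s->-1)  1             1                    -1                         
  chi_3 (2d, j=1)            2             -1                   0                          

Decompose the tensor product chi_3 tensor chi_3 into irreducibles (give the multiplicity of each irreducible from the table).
chi_3 tensor chi_3 = chi_1 + chi_2 + chi_3 (all other irreducibles have multiplicity 0).

Argument: The character of a tensor product is the pointwise product (chi_3 * chi_3)(C) = chi_3(C) * chi_3(C):
  {e}: (2)*(2), {r^1, r^2}: (-1)*(-1), {s, sr, ..., sr^2}: (0)*(0)
so (chi_3 * chi_3) takes values
  {e} -> 4, {r^1, r^2} -> 1, {s, sr, ..., sr^2} -> 0.
Now take the inner product of this character with each irreducible chi from the table, <chi_3*chi_3, chi> = (1/6) sum_C |C| (chi_3*chi_3)(C) conj(chi(C)):
  <chi_3*chi_3, chi_1> = (1/6)[1*(4)*conj(1) + 2*(1)*conj(1) + 3*(0)*conj(1)]
      = (1/6)[(4) + (2) + (0)] = 6/6 = 1
  <chi_3*chi_3, chi_2> = (1/6)[1*(4)*conj(1) + 2*(1)*conj(1) + 3*(0)*conj(-1)]
      = (1/6)[(4) + (2) + (0)] = 6/6 = 1
  <chi_3*chi_3, chi_3> = (1/6)[1*(4)*conj(2) + 2*(1)*conj(-1) + 3*(0)*conj(0)]
      = (1/6)[(8) + (-2) + (0)] = 6/6 = 1
Hence the multiplicities are chi_1: 1, chi_2: 1, chi_3: 1. Dimension check: dim(chi_3)*dim(chi_3) = 2*2 = 4 and sum (mult * dim) = 1*1 + 1*1 + 1*2 = 4.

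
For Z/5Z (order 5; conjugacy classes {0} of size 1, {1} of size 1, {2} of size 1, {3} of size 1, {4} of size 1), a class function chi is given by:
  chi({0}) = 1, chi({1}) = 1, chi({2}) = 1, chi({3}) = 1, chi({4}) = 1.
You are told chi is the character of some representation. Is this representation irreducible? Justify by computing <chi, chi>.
Irreducible: <chi, chi> = 1.

Why: <chi, chi> = (1/|G|) sum_C |C| * |chi(C)|^2 = (1/5)[1*|1|^2 + 1*|1|^2 + 1*|1|^2 + 1*|1|^2 + 1*|1|^2]
  = (1/5)[(1) + (1) + (1) + (1) + (1)] = 5/5 = 1.
(Exp terms are combined using exp(i*s)*conj(exp(i*t)) = exp(i*(s-t)), and sums of them are collapsed using the identity that for every m > 1 the m distinct m-th roots of unity sum to 0, e.g. 1 + exp(2*I*pi/3) + exp(-2*I*pi/3) = 0.)
A character is irreducible iff <chi, chi> = 1, so this representation is irreducible.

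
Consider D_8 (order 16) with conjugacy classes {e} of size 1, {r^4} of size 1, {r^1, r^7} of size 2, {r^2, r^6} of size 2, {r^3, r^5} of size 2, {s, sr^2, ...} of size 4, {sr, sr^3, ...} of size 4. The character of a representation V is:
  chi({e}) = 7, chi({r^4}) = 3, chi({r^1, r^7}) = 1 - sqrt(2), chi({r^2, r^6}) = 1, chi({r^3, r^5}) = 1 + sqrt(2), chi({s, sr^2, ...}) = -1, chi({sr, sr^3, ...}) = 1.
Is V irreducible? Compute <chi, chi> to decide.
Not irreducible (reducible): <chi, chi> = 5 > 1.

Derivation: <chi, chi> = (1/|G|) sum_C |C| * |chi(C)|^2 = (1/16)[1*|7|^2 + 1*|3|^2 + 2*|1 - sqrt(2)|^2 + 2*|1|^2 + 2*|1 + sqrt(2)|^2 + 4*|-1|^2 + 4*|1|^2]
  = (1/16)[(49) + (9) + (6 - 4*sqrt(2)) + (2) + (4*sqrt(2) + 6) + (4) + (4)] = 80/16 = 5.
A character is irreducible iff <chi, chi> = 1, so this representation is reducible.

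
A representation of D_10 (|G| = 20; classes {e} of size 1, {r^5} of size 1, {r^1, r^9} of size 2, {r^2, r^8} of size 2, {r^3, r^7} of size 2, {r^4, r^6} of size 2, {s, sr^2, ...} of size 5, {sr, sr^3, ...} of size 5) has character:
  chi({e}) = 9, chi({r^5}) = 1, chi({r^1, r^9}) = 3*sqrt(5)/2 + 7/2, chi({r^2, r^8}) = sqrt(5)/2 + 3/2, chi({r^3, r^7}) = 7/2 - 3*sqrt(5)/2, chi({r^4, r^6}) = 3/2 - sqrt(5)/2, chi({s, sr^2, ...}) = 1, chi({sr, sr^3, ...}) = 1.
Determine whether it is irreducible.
Not irreducible (reducible): <chi, chi> = 10 > 1.

<chi, chi> = (1/|G|) sum_C |C| * |chi(C)|^2 = (1/20)[1*|9|^2 + 1*|1|^2 + 2*|3*sqrt(5)/2 + 7/2|^2 + 2*|sqrt(5)/2 + 3/2|^2 + 2*|7/2 - 3*sqrt(5)/2|^2 + 2*|3/2 - sqrt(5)/2|^2 + 5*|1|^2 + 5*|1|^2]
  = (1/20)[(81) + (1) + (21*sqrt(5) + 47) + (3*sqrt(5) + 7) + (47 - 21*sqrt(5)) + (7 - 3*sqrt(5)) + (5) + (5)] = 200/20 = 10.
A character is irreducible iff <chi, chi> = 1, so this representation is reducible.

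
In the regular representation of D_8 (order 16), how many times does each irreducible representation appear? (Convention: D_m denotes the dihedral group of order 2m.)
Each irreducible V_i of dimension d_i appears with multiplicity d_i, i.e. rho_reg = (direct sum over all irreducibles V_i) d_i V_i. The irreducible dimensions for D_8 are 1, 1, 1, 1, 2, 2, 2: 4 irreducibles of dimension 1, each with multiplicity 1; 3 irreducibles of dimension 2, each with multiplicity 2. Total dimension 4*1*1 + 3*2*2 = 16 = |G|.

Explanation: General theorem: in the regular representation of a finite group G, each irreducible appears with multiplicity equal to its dimension. Check: dim(rho_reg) = sum d_i^2 = 1 + 1 + 1 + 1 + 4 + 4 + 4 = 16 = |G|.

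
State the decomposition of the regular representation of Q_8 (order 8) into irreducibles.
Each irreducible V_i of dimension d_i appears with multiplicity d_i, i.e. rho_reg = (direct sum over all irreducibles V_i) d_i V_i. The irreducible dimensions for Q_8 are 1, 1, 1, 1, 2: 4 irreducibles of dimension 1, each with multiplicity 1; 1 irreducible of dimension 2, with multiplicity 2. Total dimension 4*1*1 + 1*2*2 = 8 = |G|.

Derivation: General theorem: in the regular representation of a finite group G, each irreducible appears with multiplicity equal to its dimension. Check: dim(rho_reg) = sum d_i^2 = 1 + 1 + 1 + 1 + 4 = 8 = |G|.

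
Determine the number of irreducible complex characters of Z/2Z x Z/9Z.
18

Explanation: The number of irreducible complex representations of a finite group equals its number of conjugacy classes. Z/2Z x Z/9Z is abelian of order 18, so every element is its own conjugacy class: 18 classes, so Z/2Z x Z/9Z (order 18) has exactly 18 irreducible complex representations.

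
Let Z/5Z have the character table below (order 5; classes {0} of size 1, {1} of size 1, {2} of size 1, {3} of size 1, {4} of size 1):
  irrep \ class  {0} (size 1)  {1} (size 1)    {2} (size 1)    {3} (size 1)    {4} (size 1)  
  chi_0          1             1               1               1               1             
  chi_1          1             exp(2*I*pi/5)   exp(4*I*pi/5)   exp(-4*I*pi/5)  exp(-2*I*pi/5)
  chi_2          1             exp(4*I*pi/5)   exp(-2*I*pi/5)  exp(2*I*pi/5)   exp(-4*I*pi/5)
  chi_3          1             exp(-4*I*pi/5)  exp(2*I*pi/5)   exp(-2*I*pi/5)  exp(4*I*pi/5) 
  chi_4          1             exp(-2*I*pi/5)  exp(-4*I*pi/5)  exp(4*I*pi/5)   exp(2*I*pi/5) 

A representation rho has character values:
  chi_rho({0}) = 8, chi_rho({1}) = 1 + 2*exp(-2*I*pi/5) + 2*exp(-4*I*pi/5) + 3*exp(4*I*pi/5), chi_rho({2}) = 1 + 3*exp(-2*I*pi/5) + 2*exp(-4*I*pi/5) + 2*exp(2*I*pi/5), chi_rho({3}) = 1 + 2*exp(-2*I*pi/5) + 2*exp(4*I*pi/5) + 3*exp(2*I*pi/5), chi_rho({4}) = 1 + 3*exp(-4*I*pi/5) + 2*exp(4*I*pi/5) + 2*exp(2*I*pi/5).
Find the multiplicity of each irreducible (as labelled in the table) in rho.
Multiplicities: chi_0: 1, chi_1: 0, chi_2: 3, chi_3: 2, chi_4: 2.

Explanation: Use <chi_rho, chi> = (1/|G|) sum_C |C| * chi_rho(C) * conj(chi(C)) with |G| = 5 for each irreducible chi in the table:
  <chi_rho, chi_0> = (1/5)[1*(8)*conj(1) + 1*(1 + 2*exp(-2*I*pi/5) + 2*exp(-4*I*pi/5) + 3*exp(4*I*pi/5))*conj(1) + 1*(1 + 3*exp(-2*I*pi/5) + 2*exp(-4*I*pi/5) + 2*exp(2*I*pi/5))*conj(1) + 1*(1 + 2*exp(-2*I*pi/5) + 2*exp(4*I*pi/5) + 3*exp(2*I*pi/5))*conj(1) + 1*(1 + 3*exp(-4*I*pi/5) + 2*exp(4*I*pi/5) + 2*exp(2*I*pi/5))*conj(1)]
      = (1/5)[(8) + (1 + 2*exp(-2*I*pi/5) + 2*exp(-4*I*pi/5) + 3*exp(4*I*pi/5)) + (1 + 3*exp(-2*I*pi/5) + 2*exp(-4*I*pi/5) + 2*exp(2*I*pi/5)) + (1 + 2*exp(-2*I*pi/5) + 2*exp(4*I*pi/5) + 3*exp(2*I*pi/5)) + (1 + 3*exp(-4*I*pi/5) + 2*exp(4*I*pi/5) + 2*exp(2*I*pi/5))] = 5/5 = 1
  <chi_rho, chi_1> = (1/5)[1*(8)*conj(1) + 1*(1 + 2*exp(-2*I*pi/5) + 2*exp(-4*I*pi/5) + 3*exp(4*I*pi/5))*conj(exp(2*I*pi/5)) + 1*(1 + 3*exp(-2*I*pi/5) + 2*exp(-4*I*pi/5) + 2*exp(2*I*pi/5))*conj(exp(4*I*pi/5)) + 1*(1 + 2*exp(-2*I*pi/5) + 2*exp(4*I*pi/5) + 3*exp(2*I*pi/5))*conj(exp(-4*I*pi/5)) + 1*(1 + 3*exp(-4*I*pi/5) + 2*exp(4*I*pi/5) + 2*exp(2*I*pi/5))*conj(exp(-2*I*pi/5))]
      = (1/5)[(8) + (2*exp(-4*I*pi/5) + exp(-2*I*pi/5) + 2*exp(4*I*pi/5) + 3*exp(2*I*pi/5)) + (2*exp(-2*I*pi/5) + exp(-4*I*pi/5) + 3*exp(4*I*pi/5) + 2*exp(2*I*pi/5)) + (2*exp(-2*I*pi/5) + 3*exp(-4*I*pi/5) + exp(4*I*pi/5) + 2*exp(2*I*pi/5)) + (3*exp(-2*I*pi/5) + 2*exp(-4*I*pi/5) + exp(2*I*pi/5) + 2*exp(4*I*pi/5))] = 0/5 = 0
  <chi_rho, chi_2> = (1/5)[1*(8)*conj(1) + 1*(1 + 2*exp(-2*I*pi/5) + 2*exp(-4*I*pi/5) + 3*exp(4*I*pi/5))*conj(exp(4*I*pi/5)) + 1*(1 + 3*exp(-2*I*pi/5) + 2*exp(-4*I*pi/5) + 2*exp(2*I*pi/5))*conj(exp(-2*I*pi/5)) + 1*(1 + 2*exp(-2*I*pi/5) + 2*exp(4*I*pi/5) + 3*exp(2*I*pi/5))*conj(exp(2*I*pi/5)) + 1*(1 + 3*exp(-4*I*pi/5) + 2*exp(4*I*pi/5) + 2*exp(2*I*pi/5))*conj(exp(-4*I*pi/5))]
      = (1/5)[(8) + (3 + exp(-4*I*pi/5) + 2*exp(4*I*pi/5) + 2*exp(2*I*pi/5)) + (3 + 2*exp(-2*I*pi/5) + exp(2*I*pi/5) + 2*exp(4*I*pi/5)) + (3 + 2*exp(-4*I*pi/5) + exp(-2*I*pi/5) + 2*exp(2*I*pi/5)) + (3 + 2*exp(-2*I*pi/5) + 2*exp(-4*I*pi/5) + exp(4*I*pi/5))] = 15/5 = 3
  <chi_rho, chi_3> = (1/5)[1*(8)*conj(1) + 1*(1 + 2*exp(-2*I*pi/5) + 2*exp(-4*I*pi/5) + 3*exp(4*I*pi/5))*conj(exp(-4*I*pi/5)) + 1*(1 + 3*exp(-2*I*pi/5) + 2*exp(-4*I*pi/5) + 2*exp(2*I*pi/5))*conj(exp(2*I*pi/5)) + 1*(1 + 2*exp(-2*I*pi/5) + 2*exp(4*I*pi/5) + 3*exp(2*I*pi/5))*conj(exp(-2*I*pi/5)) + 1*(1 + 3*exp(-4*I*pi/5) + 2*exp(4*I*pi/5) + 2*exp(2*I*pi/5))*conj(exp(4*I*pi/5))]
      = (1/5)[(8) + (2 + 3*exp(-2*I*pi/5) + exp(4*I*pi/5) + 2*exp(2*I*pi/5)) + (2 + 3*exp(-4*I*pi/5) + exp(-2*I*pi/5) + 2*exp(4*I*pi/5)) + (2 + 2*exp(-4*I*pi/5) + exp(2*I*pi/5) + 3*exp(4*I*pi/5)) + (2 + 2*exp(-2*I*pi/5) + exp(-4*I*pi/5) + 3*exp(2*I*pi/5))] = 10/5 = 2
  <chi_rho, chi_4> = (1/5)[1*(8)*conj(1) + 1*(1 + 2*exp(-2*I*pi/5) + 2*exp(-4*I*pi/5) + 3*exp(4*I*pi/5))*conj(exp(-2*I*pi/5)) + 1*(1 + 3*exp(-2*I*pi/5) + 2*exp(-4*I*pi/5) + 2*exp(2*I*pi/5))*conj(exp(-4*I*pi/5)) + 1*(1 + 2*exp(-2*I*pi/5) + 2*exp(4*I*pi/5) + 3*exp(2*I*pi/5))*conj(exp(4*I*pi/5)) + 1*(1 + 3*exp(-4*I*pi/5) + 2*exp(4*I*pi/5) + 2*exp(2*I*pi/5))*conj(exp(2*I*pi/5))]
      = (1/5)[(8) + (2 + 2*exp(-2*I*pi/5) + 3*exp(-4*I*pi/5) + exp(2*I*pi/5)) + (2 + 2*exp(-4*I*pi/5) + exp(4*I*pi/5) + 3*exp(2*I*pi/5)) + (2 + 3*exp(-2*I*pi/5) + exp(-4*I*pi/5) + 2*exp(4*I*pi/5)) + (2 + exp(-2*I*pi/5) + 3*exp(4*I*pi/5) + 2*exp(2*I*pi/5))] = 10/5 = 2
(Exp terms are combined using exp(i*s)*conj(exp(i*t)) = exp(i*(s-t)), and sums of them are collapsed using the identity that for every m > 1 the m distinct m-th roots of unity sum to 0, e.g. 1 + exp(2*I*pi/3) + exp(-2*I*pi/3) = 0.)
Dimension check: dim(rho) = sum (mult * dim) = 1*1 + 0*1 + 3*1 + 2*1 + 2*1 = 8 = chi_rho(e) = 8.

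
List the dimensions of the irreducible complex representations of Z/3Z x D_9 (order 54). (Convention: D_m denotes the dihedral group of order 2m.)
Dimensions: 1, 1, 1, 1, 1, 1, 2, 2, 2, 2, 2, 2, 2, 2, 2, 2, 2, 2

Solution. There are 18 irreducibles (= number of conjugacy classes). Their dimensions d_i satisfy sum d_i^2 = |G| = 54: 1 + 1 + 1 + 1 + 1 + 1 + 4 + 4 + 4 + 4 + 4 + 4 + 4 + 4 + 4 + 4 + 4 + 4 = 54. (For the product with Z/3Z: each of the 3 1-dim characters of Z/3Z tensors with each irrep of D_9, giving 3 copies of each D_9-dimension.)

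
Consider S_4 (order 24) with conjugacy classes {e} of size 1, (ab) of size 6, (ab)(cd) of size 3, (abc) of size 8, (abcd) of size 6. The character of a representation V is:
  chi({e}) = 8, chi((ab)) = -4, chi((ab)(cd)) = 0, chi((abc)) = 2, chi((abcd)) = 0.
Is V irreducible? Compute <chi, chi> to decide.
Not irreducible (reducible): <chi, chi> = 8 > 1.

Why: <chi, chi> = (1/|G|) sum_C |C| * |chi(C)|^2 = (1/24)[1*|8|^2 + 6*|-4|^2 + 3*|0|^2 + 8*|2|^2 + 6*|0|^2]
  = (1/24)[(64) + (96) + (0) + (32) + (0)] = 192/24 = 8.
A character is irreducible iff <chi, chi> = 1, so this representation is reducible.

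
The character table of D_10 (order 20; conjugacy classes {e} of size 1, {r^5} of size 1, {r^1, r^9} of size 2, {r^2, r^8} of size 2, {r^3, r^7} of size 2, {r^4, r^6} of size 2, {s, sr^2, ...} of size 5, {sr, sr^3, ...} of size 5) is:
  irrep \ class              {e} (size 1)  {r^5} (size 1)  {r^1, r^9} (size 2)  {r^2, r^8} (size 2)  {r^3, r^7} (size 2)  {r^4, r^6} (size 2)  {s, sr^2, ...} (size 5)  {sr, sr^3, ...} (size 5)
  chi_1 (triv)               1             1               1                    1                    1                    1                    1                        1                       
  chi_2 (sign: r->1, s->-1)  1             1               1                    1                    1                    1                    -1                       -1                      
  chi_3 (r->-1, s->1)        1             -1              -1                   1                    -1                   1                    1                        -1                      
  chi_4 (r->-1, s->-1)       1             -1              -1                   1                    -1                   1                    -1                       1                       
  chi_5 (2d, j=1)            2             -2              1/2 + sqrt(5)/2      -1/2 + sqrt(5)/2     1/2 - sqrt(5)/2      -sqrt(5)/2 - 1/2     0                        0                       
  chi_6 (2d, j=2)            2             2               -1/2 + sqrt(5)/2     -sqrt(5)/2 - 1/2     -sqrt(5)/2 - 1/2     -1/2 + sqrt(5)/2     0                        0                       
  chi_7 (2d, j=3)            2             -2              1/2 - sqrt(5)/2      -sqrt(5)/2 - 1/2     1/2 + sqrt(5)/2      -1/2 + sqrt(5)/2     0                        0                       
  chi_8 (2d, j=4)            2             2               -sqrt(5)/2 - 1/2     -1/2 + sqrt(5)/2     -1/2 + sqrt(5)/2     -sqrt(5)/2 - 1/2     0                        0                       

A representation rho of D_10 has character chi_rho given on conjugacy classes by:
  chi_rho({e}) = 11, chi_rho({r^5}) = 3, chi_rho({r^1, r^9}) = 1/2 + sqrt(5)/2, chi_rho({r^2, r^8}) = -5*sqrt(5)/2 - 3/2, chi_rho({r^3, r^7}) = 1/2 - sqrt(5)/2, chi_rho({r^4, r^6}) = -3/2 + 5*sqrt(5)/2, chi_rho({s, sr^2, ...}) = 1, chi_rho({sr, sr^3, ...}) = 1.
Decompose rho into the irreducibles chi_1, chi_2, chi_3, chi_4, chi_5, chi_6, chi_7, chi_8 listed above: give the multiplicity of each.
Multiplicities: chi_1: 1, chi_2: 0, chi_3: 0, chi_4: 0, chi_5: 0, chi_6: 3, chi_7: 2, chi_8: 0.

Solution. Use <chi_rho, chi> = (1/|G|) sum_C |C| * chi_rho(C) * conj(chi(C)) with |G| = 20 for each irreducible chi in the table:
  <chi_rho, chi_1> = (1/20)[1*(11)*conj(1) + 1*(3)*conj(1) + 2*(1/2 + sqrt(5)/2)*conj(1) + 2*(-5*sqrt(5)/2 - 3/2)*conj(1) + 2*(1/2 - sqrt(5)/2)*conj(1) + 2*(-3/2 + 5*sqrt(5)/2)*conj(1) + 5*(1)*conj(1) + 5*(1)*conj(1)]
      = (1/20)[(11) + (3) + (1 + sqrt(5)) + (-5*sqrt(5) - 3) + (1 - sqrt(5)) + (-3 + 5*sqrt(5)) + (5) + (5)] = 20/20 = 1
  <chi_rho, chi_2> = (1/20)[1*(11)*conj(1) + 1*(3)*conj(1) + 2*(1/2 + sqrt(5)/2)*conj(1) + 2*(-5*sqrt(5)/2 - 3/2)*conj(1) + 2*(1/2 - sqrt(5)/2)*conj(1) + 2*(-3/2 + 5*sqrt(5)/2)*conj(1) + 5*(1)*conj(-1) + 5*(1)*conj(-1)]
      = (1/20)[(11) + (3) + (1 + sqrt(5)) + (-5*sqrt(5) - 3) + (1 - sqrt(5)) + (-3 + 5*sqrt(5)) + (-5) + (-5)] = 0/20 = 0
  <chi_rho, chi_3> = (1/20)[1*(11)*conj(1) + 1*(3)*conj(-1) + 2*(1/2 + sqrt(5)/2)*conj(-1) + 2*(-5*sqrt(5)/2 - 3/2)*conj(1) + 2*(1/2 - sqrt(5)/2)*conj(-1) + 2*(-3/2 + 5*sqrt(5)/2)*conj(1) + 5*(1)*conj(1) + 5*(1)*conj(-1)]
      = (1/20)[(11) + (-3) + (-sqrt(5) - 1) + (-5*sqrt(5) - 3) + (-1 + sqrt(5)) + (-3 + 5*sqrt(5)) + (5) + (-5)] = 0/20 = 0
  <chi_rho, chi_4> = (1/20)[1*(11)*conj(1) + 1*(3)*conj(-1) + 2*(1/2 + sqrt(5)/2)*conj(-1) + 2*(-5*sqrt(5)/2 - 3/2)*conj(1) + 2*(1/2 - sqrt(5)/2)*conj(-1) + 2*(-3/2 + 5*sqrt(5)/2)*conj(1) + 5*(1)*conj(-1) + 5*(1)*conj(1)]
      = (1/20)[(11) + (-3) + (-sqrt(5) - 1) + (-5*sqrt(5) - 3) + (-1 + sqrt(5)) + (-3 + 5*sqrt(5)) + (-5) + (5)] = 0/20 = 0
  <chi_rho, chi_5> = (1/20)[1*(11)*conj(2) + 1*(3)*conj(-2) + 2*(1/2 + sqrt(5)/2)*conj(1/2 + sqrt(5)/2) + 2*(-5*sqrt(5)/2 - 3/2)*conj(-1/2 + sqrt(5)/2) + 2*(1/2 - sqrt(5)/2)*conj(1/2 - sqrt(5)/2) + 2*(-3/2 + 5*sqrt(5)/2)*conj(-sqrt(5)/2 - 1/2) + 5*(1)*conj(0) + 5*(1)*conj(0)]
      = (1/20)[(22) + (-6) + (sqrt(5) + 3) + (-11 + sqrt(5)) + (3 - sqrt(5)) + (-11 - sqrt(5)) + (0) + (0)] = 0/20 = 0
  <chi_rho, chi_6> = (1/20)[1*(11)*conj(2) + 1*(3)*conj(2) + 2*(1/2 + sqrt(5)/2)*conj(-1/2 + sqrt(5)/2) + 2*(-5*sqrt(5)/2 - 3/2)*conj(-sqrt(5)/2 - 1/2) + 2*(1/2 - sqrt(5)/2)*conj(-sqrt(5)/2 - 1/2) + 2*(-3/2 + 5*sqrt(5)/2)*conj(-1/2 + sqrt(5)/2) + 5*(1)*conj(0) + 5*(1)*conj(0)]
      = (1/20)[(22) + (6) + (2) + (4*sqrt(5) + 14) + (2) + (14 - 4*sqrt(5)) + (0) + (0)] = 60/20 = 3
  <chi_rho, chi_7> = (1/20)[1*(11)*conj(2) + 1*(3)*conj(-2) + 2*(1/2 + sqrt(5)/2)*conj(1/2 - sqrt(5)/2) + 2*(-5*sqrt(5)/2 - 3/2)*conj(-sqrt(5)/2 - 1/2) + 2*(1/2 - sqrt(5)/2)*conj(1/2 + sqrt(5)/2) + 2*(-3/2 + 5*sqrt(5)/2)*conj(-1/2 + sqrt(5)/2) + 5*(1)*conj(0) + 5*(1)*conj(0)]
      = (1/20)[(22) + (-6) + (-2) + (4*sqrt(5) + 14) + (-2) + (14 - 4*sqrt(5)) + (0) + (0)] = 40/20 = 2
  <chi_rho, chi_8> = (1/20)[1*(11)*conj(2) + 1*(3)*conj(2) + 2*(1/2 + sqrt(5)/2)*conj(-sqrt(5)/2 - 1/2) + 2*(-5*sqrt(5)/2 - 3/2)*conj(-1/2 + sqrt(5)/2) + 2*(1/2 - sqrt(5)/2)*conj(-1/2 + sqrt(5)/2) + 2*(-3/2 + 5*sqrt(5)/2)*conj(-sqrt(5)/2 - 1/2) + 5*(1)*conj(0) + 5*(1)*conj(0)]
      = (1/20)[(22) + (6) + (-3 - sqrt(5)) + (-11 + sqrt(5)) + (-3 + sqrt(5)) + (-11 - sqrt(5)) + (0) + (0)] = 0/20 = 0
Dimension check: dim(rho) = sum (mult * dim) = 1*1 + 0*1 + 0*1 + 0*1 + 0*2 + 3*2 + 2*2 + 0*2 = 11 = chi_rho(e) = 11.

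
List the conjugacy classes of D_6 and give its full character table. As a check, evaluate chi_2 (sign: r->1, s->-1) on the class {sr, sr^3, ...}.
Conjugacy classes: {e} of size 1, {r^3} of size 1, {r^1, r^5} of size 2, {r^2, r^4} of size 2, {s, sr^2, ...} of size 3, {sr, sr^3, ...} of size 3.
Character table:
  irrep \ class              {e} (size 1)  {r^3} (size 1)  {r^1, r^5} (size 2)  {r^2, r^4} (size 2)  {s, sr^2, ...} (size 3)  {sr, sr^3, ...} (size 3)
  chi_1 (triv)               1             1               1                    1                    1                        1                       
  chi_2 (sign: r->1, s->-1)  1             1               1                    1                    -1                       -1                      
  chi_3 (r->-1, s->1)        1             -1              -1                   1                    1                        -1                      
  chi_4 (r->-1, s->-1)       1             -1              -1                   1                    -1                       1                       
  chi_5 (2d, j=1)            2             -2              1                    -1                   0                        0                       
  chi_6 (2d, j=2)            2             2               -1                   -1                   0                        0                       

Spot check: chi_2 (sign: r->1, s->-1) on {sr, sr^3, ...} = -1.

D_6 has order 2*6 = 12 with 6 conjugacy classes, hence 6 irreducibles. Sum of squared dims 1 + 1 + 1 + 1 + 4 + 4 = 12 = |G|. Linear characters come from the abelianisation; the 2-dimensional irreps have character r^k -> 2*cos(2*pi*j*k/6), reflections -> 0.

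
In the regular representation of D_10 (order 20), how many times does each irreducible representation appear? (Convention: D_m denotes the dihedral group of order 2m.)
Each irreducible V_i of dimension d_i appears with multiplicity d_i, i.e. rho_reg = (direct sum over all irreducibles V_i) d_i V_i. The irreducible dimensions for D_10 are 1, 1, 1, 1, 2, 2, 2, 2: 4 irreducibles of dimension 1, each with multiplicity 1; 4 irreducibles of dimension 2, each with multiplicity 2. Total dimension 4*1*1 + 4*2*2 = 20 = |G|.

Details: General theorem: in the regular representation of a finite group G, each irreducible appears with multiplicity equal to its dimension. Check: dim(rho_reg) = sum d_i^2 = 1 + 1 + 1 + 1 + 4 + 4 + 4 + 4 = 20 = |G|.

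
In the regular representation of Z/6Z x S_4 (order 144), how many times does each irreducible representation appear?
Each irreducible V_i of dimension d_i appears with multiplicity d_i, i.e. rho_reg = (direct sum over all irreducibles V_i) d_i V_i. The irreducible dimensions for Z/6Z x S_4 are 1, 1, 1, 1, 1, 1, 1, 1, 1, 1, 1, 1, 2, 2, 2, 2, 2, 2, 3, 3, 3, 3, 3, 3, 3, 3, 3, 3, 3, 3: 12 irreducibles of dimension 1, each with multiplicity 1; 6 irreducibles of dimension 2, each with multiplicity 2; 12 irreducibles of dimension 3, each with multiplicity 3. Total dimension 12*1*1 + 6*2*2 + 12*3*3 = 144 = |G|.

Explanation: General theorem: in the regular representation of a finite group G, each irreducible appears with multiplicity equal to its dimension. Check: dim(rho_reg) = sum d_i^2 = 1 + 1 + 1 + 1 + 1 + 1 + 1 + 1 + 1 + 1 + 1 + 1 + 4 + 4 + 4 + 4 + 4 + 4 + 9 + 9 + 9 + 9 + 9 + 9 + 9 + 9 + 9 + 9 + 9 + 9 = 144 = |G|.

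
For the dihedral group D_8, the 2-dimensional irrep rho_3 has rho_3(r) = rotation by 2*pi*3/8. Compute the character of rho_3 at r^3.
chi_{rho_3}(r^3) = 2*cos(2*pi*3*3/8) = sqrt(2)

Solution. rho_3(r^3) is rotation by angle 2*pi*3*3/8, whose trace is 2*cos(2*pi*3*3/8) = sqrt(2).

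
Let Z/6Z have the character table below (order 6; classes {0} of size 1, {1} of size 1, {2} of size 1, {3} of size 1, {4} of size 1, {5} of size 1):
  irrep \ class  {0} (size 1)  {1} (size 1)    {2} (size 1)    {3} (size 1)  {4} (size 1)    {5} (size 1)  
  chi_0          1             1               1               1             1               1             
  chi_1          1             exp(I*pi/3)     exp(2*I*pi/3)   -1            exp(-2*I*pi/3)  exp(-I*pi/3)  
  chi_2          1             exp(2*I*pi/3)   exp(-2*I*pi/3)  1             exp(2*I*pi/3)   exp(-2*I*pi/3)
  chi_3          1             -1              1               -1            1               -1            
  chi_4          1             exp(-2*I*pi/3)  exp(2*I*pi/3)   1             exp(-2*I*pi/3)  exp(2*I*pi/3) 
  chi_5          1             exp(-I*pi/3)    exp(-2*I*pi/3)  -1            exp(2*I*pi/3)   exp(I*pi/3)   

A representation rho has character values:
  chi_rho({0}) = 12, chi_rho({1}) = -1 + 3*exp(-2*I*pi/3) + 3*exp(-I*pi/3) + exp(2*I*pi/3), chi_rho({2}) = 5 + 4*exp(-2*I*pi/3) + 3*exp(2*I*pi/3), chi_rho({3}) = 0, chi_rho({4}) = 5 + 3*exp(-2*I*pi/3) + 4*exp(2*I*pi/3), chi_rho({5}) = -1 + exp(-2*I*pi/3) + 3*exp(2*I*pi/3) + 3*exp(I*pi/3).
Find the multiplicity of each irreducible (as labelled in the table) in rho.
Multiplicities: chi_0: 2, chi_1: 0, chi_2: 1, chi_3: 3, chi_4: 3, chi_5: 3.

Reasoning: Use <chi_rho, chi> = (1/|G|) sum_C |C| * chi_rho(C) * conj(chi(C)) with |G| = 6 for each irreducible chi in the table:
  <chi_rho, chi_0> = (1/6)[1*(12)*conj(1) + 1*(-1 + 3*exp(-2*I*pi/3) + 3*exp(-I*pi/3) + exp(2*I*pi/3))*conj(1) + 1*(5 + 4*exp(-2*I*pi/3) + 3*exp(2*I*pi/3))*conj(1) + 1*(0)*conj(1) + 1*(5 + 3*exp(-2*I*pi/3) + 4*exp(2*I*pi/3))*conj(1) + 1*(-1 + exp(-2*I*pi/3) + 3*exp(2*I*pi/3) + 3*exp(I*pi/3))*conj(1)]
      = (1/6)[(12) + (-1 + 3*exp(-2*I*pi/3) + 3*exp(-I*pi/3) + exp(2*I*pi/3)) + (5 + 4*exp(-2*I*pi/3) + 3*exp(2*I*pi/3)) + (0) + (5 + 3*exp(-2*I*pi/3) + 4*exp(2*I*pi/3)) + (-1 + exp(-2*I*pi/3) + 3*exp(2*I*pi/3) + 3*exp(I*pi/3))] = 12/6 = 2
  <chi_rho, chi_1> = (1/6)[1*(12)*conj(1) + 1*(-1 + 3*exp(-2*I*pi/3) + 3*exp(-I*pi/3) + exp(2*I*pi/3))*conj(exp(I*pi/3)) + 1*(5 + 4*exp(-2*I*pi/3) + 3*exp(2*I*pi/3))*conj(exp(2*I*pi/3)) + 1*(0)*conj(-1) + 1*(5 + 3*exp(-2*I*pi/3) + 4*exp(2*I*pi/3))*conj(exp(-2*I*pi/3)) + 1*(-1 + exp(-2*I*pi/3) + 3*exp(2*I*pi/3) + 3*exp(I*pi/3))*conj(exp(-I*pi/3))]
      = (1/6)[(12) + (-3 + 3*exp(-2*I*pi/3) - exp(-I*pi/3) + exp(I*pi/3)) + (3 + 5*exp(-2*I*pi/3) + 4*exp(2*I*pi/3)) + (0) + (3 + 4*exp(-2*I*pi/3) + 5*exp(2*I*pi/3)) + (-3 - exp(I*pi/3) + exp(-I*pi/3) + 3*exp(2*I*pi/3))] = 0/6 = 0
  <chi_rho, chi_2> = (1/6)[1*(12)*conj(1) + 1*(-1 + 3*exp(-2*I*pi/3) + 3*exp(-I*pi/3) + exp(2*I*pi/3))*conj(exp(2*I*pi/3)) + 1*(5 + 4*exp(-2*I*pi/3) + 3*exp(2*I*pi/3))*conj(exp(-2*I*pi/3)) + 1*(0)*conj(1) + 1*(5 + 3*exp(-2*I*pi/3) + 4*exp(2*I*pi/3))*conj(exp(2*I*pi/3)) + 1*(-1 + exp(-2*I*pi/3) + 3*exp(2*I*pi/3) + 3*exp(I*pi/3))*conj(exp(-2*I*pi/3))]
      = (1/6)[(12) + (-2 - exp(-2*I*pi/3) + 3*exp(2*I*pi/3)) + (4 + 3*exp(-2*I*pi/3) + 5*exp(2*I*pi/3)) + (0) + (4 + 5*exp(-2*I*pi/3) + 3*exp(2*I*pi/3)) + (-2 + 3*exp(-2*I*pi/3) - exp(2*I*pi/3))] = 6/6 = 1
  <chi_rho, chi_3> = (1/6)[1*(12)*conj(1) + 1*(-1 + 3*exp(-2*I*pi/3) + 3*exp(-I*pi/3) + exp(2*I*pi/3))*conj(-1) + 1*(5 + 4*exp(-2*I*pi/3) + 3*exp(2*I*pi/3))*conj(1) + 1*(0)*conj(-1) + 1*(5 + 3*exp(-2*I*pi/3) + 4*exp(2*I*pi/3))*conj(1) + 1*(-1 + exp(-2*I*pi/3) + 3*exp(2*I*pi/3) + 3*exp(I*pi/3))*conj(-1)]
      = (1/6)[(12) + (1 - exp(2*I*pi/3) - 3*exp(-I*pi/3) - 3*exp(-2*I*pi/3)) + (5 + 4*exp(-2*I*pi/3) + 3*exp(2*I*pi/3)) + (0) + (5 + 3*exp(-2*I*pi/3) + 4*exp(2*I*pi/3)) + (1 - 3*exp(I*pi/3) - 3*exp(2*I*pi/3) - exp(-2*I*pi/3))] = 18/6 = 3
  <chi_rho, chi_4> = (1/6)[1*(12)*conj(1) + 1*(-1 + 3*exp(-2*I*pi/3) + 3*exp(-I*pi/3) + exp(2*I*pi/3))*conj(exp(-2*I*pi/3)) + 1*(5 + 4*exp(-2*I*pi/3) + 3*exp(2*I*pi/3))*conj(exp(2*I*pi/3)) + 1*(0)*conj(1) + 1*(5 + 3*exp(-2*I*pi/3) + 4*exp(2*I*pi/3))*conj(exp(-2*I*pi/3)) + 1*(-1 + exp(-2*I*pi/3) + 3*exp(2*I*pi/3) + 3*exp(I*pi/3))*conj(exp(2*I*pi/3))]
      = (1/6)[(12) + (3 + exp(-2*I*pi/3) - exp(2*I*pi/3) + 3*exp(I*pi/3)) + (3 + 5*exp(-2*I*pi/3) + 4*exp(2*I*pi/3)) + (0) + (3 + 4*exp(-2*I*pi/3) + 5*exp(2*I*pi/3)) + (3 + 3*exp(-I*pi/3) + exp(2*I*pi/3) - exp(-2*I*pi/3))] = 18/6 = 3
  <chi_rho, chi_5> = (1/6)[1*(12)*conj(1) + 1*(-1 + 3*exp(-2*I*pi/3) + 3*exp(-I*pi/3) + exp(2*I*pi/3))*conj(exp(-I*pi/3)) + 1*(5 + 4*exp(-2*I*pi/3) + 3*exp(2*I*pi/3))*conj(exp(-2*I*pi/3)) + 1*(0)*conj(-1) + 1*(5 + 3*exp(-2*I*pi/3) + 4*exp(2*I*pi/3))*conj(exp(2*I*pi/3)) + 1*(-1 + exp(-2*I*pi/3) + 3*exp(2*I*pi/3) + 3*exp(I*pi/3))*conj(exp(I*pi/3))]
      = (1/6)[(12) + (2 + 3*exp(-I*pi/3) - exp(I*pi/3)) + (4 + 3*exp(-2*I*pi/3) + 5*exp(2*I*pi/3)) + (0) + (4 + 5*exp(-2*I*pi/3) + 3*exp(2*I*pi/3)) + (2 - exp(-I*pi/3) + 3*exp(I*pi/3))] = 18/6 = 3
(Exp terms are combined using exp(i*s)*conj(exp(i*t)) = exp(i*(s-t)), and sums of them are collapsed using the identity that for every m > 1 the m distinct m-th roots of unity sum to 0, e.g. 1 + exp(2*I*pi/3) + exp(-2*I*pi/3) = 0.)
Dimension check: dim(rho) = sum (mult * dim) = 2*1 + 0*1 + 1*1 + 3*1 + 3*1 + 3*1 = 12 = chi_rho(e) = 12.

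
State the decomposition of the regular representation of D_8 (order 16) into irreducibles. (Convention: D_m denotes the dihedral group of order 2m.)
Each irreducible V_i of dimension d_i appears with multiplicity d_i, i.e. rho_reg = (direct sum over all irreducibles V_i) d_i V_i. The irreducible dimensions for D_8 are 1, 1, 1, 1, 2, 2, 2: 4 irreducibles of dimension 1, each with multiplicity 1; 3 irreducibles of dimension 2, each with multiplicity 2. Total dimension 4*1*1 + 3*2*2 = 16 = |G|.

Justification: General theorem: in the regular representation of a finite group G, each irreducible appears with multiplicity equal to its dimension. Check: dim(rho_reg) = sum d_i^2 = 1 + 1 + 1 + 1 + 4 + 4 + 4 = 16 = |G|.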